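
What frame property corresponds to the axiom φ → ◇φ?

Reflexivity

This is frame-equivalent to □φ → φ (substitute ¬φ for φ and contrapose).
Suppose □φ→φ is valid. At any x set V(φ)={w : Rxw}. Then □φ holds at x, so φ holds at x, i.e. Rxx.
Conversely, on a frame with reflexivity the schema holds at every world under every valuation.
So the correspondent is reflexivity.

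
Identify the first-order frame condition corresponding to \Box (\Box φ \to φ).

shift-reflexivity

This schema is the T□ axiom.
It corresponds to shift-reflexivity: \forall x \forall y (Rxy \to Ryy).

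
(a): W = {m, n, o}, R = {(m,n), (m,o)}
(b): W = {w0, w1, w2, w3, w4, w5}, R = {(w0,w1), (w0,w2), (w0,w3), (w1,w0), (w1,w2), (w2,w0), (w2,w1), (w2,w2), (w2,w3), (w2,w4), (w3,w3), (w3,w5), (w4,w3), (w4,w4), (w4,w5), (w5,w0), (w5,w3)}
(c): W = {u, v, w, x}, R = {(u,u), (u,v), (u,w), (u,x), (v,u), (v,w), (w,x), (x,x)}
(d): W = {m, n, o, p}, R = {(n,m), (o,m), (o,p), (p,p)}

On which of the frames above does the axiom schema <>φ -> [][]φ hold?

Frame correspondent (Sahlqvist): forall x forall y forall z ((xRy & x R^2 z) -> exists w (y = w & z = w)) — i.e. a generalized confluence (Geach) condition.
(a): ✓.
(b): fails — w0Rw1, w0R²w0 but w1 ≠ w0.
(c): fails — uRu, uR²v but u ≠ v.
(d): fails — oRm, oR²p but m ≠ p.

(a)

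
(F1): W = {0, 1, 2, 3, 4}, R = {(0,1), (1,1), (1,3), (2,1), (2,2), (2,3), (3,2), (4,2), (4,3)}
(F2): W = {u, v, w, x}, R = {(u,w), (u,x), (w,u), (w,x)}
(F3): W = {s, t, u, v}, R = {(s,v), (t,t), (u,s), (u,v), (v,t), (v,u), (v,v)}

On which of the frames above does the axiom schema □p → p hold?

none

This is the axiom for reflexivity; its first-order frame correspondent is ∀x Rxx.
(F1): fails — world 0 does not see itself.
(F2): fails — world u does not see itself.
(F3): fails — world s does not see itself.
Valid on no frame.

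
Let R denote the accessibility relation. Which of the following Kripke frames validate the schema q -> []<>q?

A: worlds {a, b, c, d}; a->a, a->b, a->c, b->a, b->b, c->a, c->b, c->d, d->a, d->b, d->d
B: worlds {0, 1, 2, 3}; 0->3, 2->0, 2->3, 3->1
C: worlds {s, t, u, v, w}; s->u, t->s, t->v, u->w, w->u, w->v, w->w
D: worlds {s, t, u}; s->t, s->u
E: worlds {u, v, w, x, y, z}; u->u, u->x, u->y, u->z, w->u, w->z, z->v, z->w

Frame correspondent (Sahlqvist): forall x forall y (Rxy -> Ryx) — i.e. symmetry.
A: fails — Rcd but not Rdc.
B: fails — R23 but not R32.
C: fails — Rtv but not Rvt.
D: fails — Rsu but not Rus.
E: fails — Ruz but not Rzu.
Valid on no frame.

none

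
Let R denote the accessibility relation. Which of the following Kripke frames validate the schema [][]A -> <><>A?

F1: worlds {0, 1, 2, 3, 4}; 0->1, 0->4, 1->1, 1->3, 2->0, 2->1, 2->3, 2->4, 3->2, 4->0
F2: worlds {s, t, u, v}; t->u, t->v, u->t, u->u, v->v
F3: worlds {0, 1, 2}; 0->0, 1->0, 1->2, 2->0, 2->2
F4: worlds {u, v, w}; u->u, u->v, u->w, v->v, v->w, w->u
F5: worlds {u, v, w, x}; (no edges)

This is the axiom for a generalized confluence (Geach) condition; its first-order frame correspondent is forall x exists w (x R^2 w & x R^2 w).
F1: holds.
F2: fails — at s but no w with sR²w and sR²w.
F3: holds.
F4: holds.
F5: fails — at u but no t with uR²t and uR²t.
Valid on: F1, F3, F4.

F1, F3, F4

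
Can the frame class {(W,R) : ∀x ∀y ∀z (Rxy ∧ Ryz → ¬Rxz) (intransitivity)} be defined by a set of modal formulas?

Not definable by any modal formula

If a class were modally definable it would be closed under surjective bounded morphisms (Goldblatt–Thomason).
The 3-cycle (worlds 0,1,2 with 0→1→2→0) is intransitive. Mapping every world to a single reflexive point • is a surjective bounded morphism; the reflexive point is not intransitive (R••∧R•• but R••).
Hence intransitivity is not modally definable.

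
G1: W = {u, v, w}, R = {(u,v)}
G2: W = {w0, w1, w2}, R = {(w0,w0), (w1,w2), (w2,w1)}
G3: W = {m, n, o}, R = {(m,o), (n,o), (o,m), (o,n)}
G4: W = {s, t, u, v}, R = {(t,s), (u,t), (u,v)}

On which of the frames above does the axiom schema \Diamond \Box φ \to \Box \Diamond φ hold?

Frame correspondent (Sahlqvist): \forall x \forall y \forall z (Rxy \wedge Rxz \to \exists w (Ryw \wedge Rzw)) — i.e. convergence.
G1: fails — Ruv and Ruv but v and v have no common successor.
G2: ✓.
G3: ✓.
G4: fails — Rts and Rts but s and s have no common successor.

G2, G3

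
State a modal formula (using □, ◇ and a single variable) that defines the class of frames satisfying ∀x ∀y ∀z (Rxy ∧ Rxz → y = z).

◇p → □p

The condition is partial functionality. The CD schema ◇p → □p defines it.
Suppose ◇p→□p is valid. Take Rxy, Rxz and set V(p)={y}. Then ◇p at x, so □p at x, so p at z, i.e. z=y.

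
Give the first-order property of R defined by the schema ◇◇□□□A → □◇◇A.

∀x ∀y ∀z ((xR²y ∧ xRz) → ∃w (yR³w ∧ zR²w))

This is a Sahlqvist (Geach-type) schema ◇^2□^3A → □^1◇^2A.
Minimal-valuation argument: fix x; take any y with xR^2y and any z with xR^1z. Set V(A) to the set of worlds R-reachable from y in exactly 3 steps. Then □^3A holds at y, so the antecedent holds at x; validity forces ◇^2A at z, giving a w with zR^2w and yR^3w.
First-order correspondent: ∀x ∀y ∀z ((xR²y ∧ xRz) → ∃w (yR³w ∧ zR²w)).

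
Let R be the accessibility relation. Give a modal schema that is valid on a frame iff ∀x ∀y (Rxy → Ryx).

s → □◇s

This is symmetry; the standard corresponding axiom is B: s → □◇s.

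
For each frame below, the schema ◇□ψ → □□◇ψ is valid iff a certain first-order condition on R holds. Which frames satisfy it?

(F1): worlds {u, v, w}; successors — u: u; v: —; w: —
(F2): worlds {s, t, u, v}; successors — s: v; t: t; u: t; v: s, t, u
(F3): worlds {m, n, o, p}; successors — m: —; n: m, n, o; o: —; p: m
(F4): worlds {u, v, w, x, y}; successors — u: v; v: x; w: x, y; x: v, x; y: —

(F1)

The schema corresponds to a generalized confluence (Geach) condition: ∀x ∀y ∀z ((xRy ∧ xR²z) → ∃w (yRw ∧ zRw)).
(F1): satisfies the condition.
(F2): fails — sRv, sR²s but no w with vRw and sRw.
(F3): fails — nRm, nR²m but no w with mRw and mRw.
(F4): fails — wRy, wR²v but no t with yRt and vRt.
Valid on: (F1).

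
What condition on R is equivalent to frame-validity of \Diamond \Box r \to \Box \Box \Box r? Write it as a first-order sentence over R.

\forall x \forall y \forall z ((xRy \wedge x R^3 z) \to \exists w (yRw \wedge z = w))

This is a Sahlqvist (Geach-type) schema ◇^1□^1r → □^3◇^0r.
Minimal-valuation argument: fix x; take any y with xR^1y and any z with xR^3z. Set V(r) to the set of worlds R-reachable from y in exactly 1 step. Then □^1r holds at y, so the antecedent holds at x; validity forces ◇^0r at z, giving a w with zR^0w and yR^1w.
First-order correspondent: \forall x \forall y \forall z ((xRy \wedge x R^3 z) \to \exists w (yRw \wedge z = w)).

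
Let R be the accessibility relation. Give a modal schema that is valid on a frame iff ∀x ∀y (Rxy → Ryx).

The condition is symmetry. The B schema s → □◇s defines it.
Suppose s→□◇s is valid. Take Rxy and set V(s)={x}. Then s at x, so □◇s at x, so ◇s at y, so some z with Ryz has s; z=x, i.e. Ryx.

s → □◇s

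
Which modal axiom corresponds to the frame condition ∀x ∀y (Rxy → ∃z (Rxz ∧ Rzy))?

□□s → □s

This is density; the standard corresponding axiom is C4: □□s → □s.
Suppose □□s→□s is valid. Take Rxy and set V(s)={w : xR²w}. Then □□s at x, so □s at x, so s at y, i.e. ∃z(Rxz∧Rzy).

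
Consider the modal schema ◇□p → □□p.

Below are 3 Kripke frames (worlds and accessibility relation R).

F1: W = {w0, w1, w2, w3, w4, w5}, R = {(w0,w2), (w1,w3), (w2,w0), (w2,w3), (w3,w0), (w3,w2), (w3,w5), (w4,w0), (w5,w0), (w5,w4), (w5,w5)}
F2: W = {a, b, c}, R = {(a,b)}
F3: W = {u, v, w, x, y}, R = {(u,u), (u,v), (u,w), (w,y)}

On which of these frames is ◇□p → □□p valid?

This is the axiom for a generalized confluence (Geach) condition; its first-order frame correspondent is ∀x ∀y ∀z ((xRy ∧ xR²z) → ∃w (yRw ∧ z = w)).
F1: fails — w2Rw0, w2R²w0 but no w with w0Rw and w0=w.
F2: holds.
F3: fails — uRu, uR²y but no t with uRt and y=t.

F2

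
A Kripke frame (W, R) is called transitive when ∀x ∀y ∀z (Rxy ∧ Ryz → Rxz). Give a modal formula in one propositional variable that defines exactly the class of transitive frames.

□r → □□r

The condition is transitivity. The 4 schema □r → □□r defines it.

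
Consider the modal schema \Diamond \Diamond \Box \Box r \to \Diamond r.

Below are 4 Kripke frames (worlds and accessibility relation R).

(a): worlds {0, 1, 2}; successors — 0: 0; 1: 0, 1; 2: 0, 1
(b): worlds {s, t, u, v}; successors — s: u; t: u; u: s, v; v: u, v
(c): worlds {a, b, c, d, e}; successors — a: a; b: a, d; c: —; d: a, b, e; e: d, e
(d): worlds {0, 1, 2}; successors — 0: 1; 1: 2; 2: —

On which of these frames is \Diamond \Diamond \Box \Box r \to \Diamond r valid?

(a)

This is the axiom for a generalized confluence (Geach) condition; its first-order frame correspondent is \forall x \forall y (x R^2 y \to \exists w (y R^2 w \wedge xRw)).
(a): holds.
(b): fails — sR²s but no w with sR²w and sRw.
(c): fails — eR²a but no w with aR²w and eRw.
(d): fails — 0R²2 but no w with 2R²w and 0Rw.
Valid on: (a).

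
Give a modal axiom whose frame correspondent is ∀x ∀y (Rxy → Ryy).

□(□p → p)

A defining formula is □(□p → p) (the T□ axiom).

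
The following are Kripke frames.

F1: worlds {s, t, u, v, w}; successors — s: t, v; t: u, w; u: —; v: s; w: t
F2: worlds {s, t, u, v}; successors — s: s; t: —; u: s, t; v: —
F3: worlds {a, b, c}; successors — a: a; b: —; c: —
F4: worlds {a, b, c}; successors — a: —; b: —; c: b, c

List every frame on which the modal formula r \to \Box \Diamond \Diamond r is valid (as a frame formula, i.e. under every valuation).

F3

Frame correspondent (Sahlqvist): \forall x \forall z (xRz \to \exists w (x = w \wedge z R^2 w)) — i.e. a generalized confluence (Geach) condition.
F1: fails — sRt but no w* with s=w* and tR²w*.
F2: fails — uRs but no w with u=w and sR²w.
F3: ✓.
F4: fails — cRb but no w with c=w and bR²w.
Valid on: F3.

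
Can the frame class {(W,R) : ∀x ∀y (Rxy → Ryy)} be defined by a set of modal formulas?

Yes: it is shift-reflexivity, defined by the T□ schema □(□r → r).
Suppose □(□r→r) is valid. Take Rxy and set V(r)={w : Ryw}. Then at y, □r holds; since □(□r→r) at x, □r→r at y, so r at y, i.e. Ryy.

Yes — defined by □(□r → r)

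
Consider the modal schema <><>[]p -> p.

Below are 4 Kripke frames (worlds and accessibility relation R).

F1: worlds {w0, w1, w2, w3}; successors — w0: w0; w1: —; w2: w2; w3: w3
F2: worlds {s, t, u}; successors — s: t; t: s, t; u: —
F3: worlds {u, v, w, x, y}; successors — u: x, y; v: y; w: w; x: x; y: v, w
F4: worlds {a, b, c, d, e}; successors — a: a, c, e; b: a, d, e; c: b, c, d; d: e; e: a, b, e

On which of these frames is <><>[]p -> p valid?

Frame correspondent (Sahlqvist): forall x forall y (x R^2 y -> exists w (yRw & x = w)) — i.e. a generalized confluence (Geach) condition.
F1: satisfies the condition.
F2: fails — sR²s but no w with sRw and s=w.
F3: fails — uR²v but no t with vRt and u=t.
F4: fails — aR²c but no w with cRw and a=w.

F1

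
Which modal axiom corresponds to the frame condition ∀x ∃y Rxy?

This is seriality; the standard corresponding axiom is D: □q → ◇q.
Suppose □q→◇q is valid. At any x set V(q)=W. Then □q at x, so ◇q at x, so x has a successor.

□q → ◇q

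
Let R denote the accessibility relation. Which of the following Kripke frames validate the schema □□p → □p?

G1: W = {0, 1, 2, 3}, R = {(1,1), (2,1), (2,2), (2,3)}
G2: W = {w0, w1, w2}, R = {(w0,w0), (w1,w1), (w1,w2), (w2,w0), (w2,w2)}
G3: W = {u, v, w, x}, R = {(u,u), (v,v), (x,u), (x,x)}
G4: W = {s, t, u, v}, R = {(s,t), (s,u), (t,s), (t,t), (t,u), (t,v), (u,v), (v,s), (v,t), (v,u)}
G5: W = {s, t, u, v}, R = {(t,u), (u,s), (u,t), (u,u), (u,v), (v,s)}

G1, G2, G3

The schema corresponds to density: ∀x ∀y (Rxy → ∃z (Rxz ∧ Rzy)).
G1: holds.
G2: holds.
G3: holds.
G4: fails — Ruv but no z with Ruz and Rzv.
G5: fails — Rvs but no z with Rvz and Rzs.
Valid on: G1, G2, G3.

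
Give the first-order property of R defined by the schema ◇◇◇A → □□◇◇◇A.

∀x ∀y ∀z ((xR³y ∧ xR²z) → ∃w (y = w ∧ zR³w))

This is a Sahlqvist (Geach-type) schema ◇^3□^0A → □^2◇^3A.
First-order correspondent: ∀x ∀y ∀z ((xR³y ∧ xR²z) → ∃w (y = w ∧ zR³w)).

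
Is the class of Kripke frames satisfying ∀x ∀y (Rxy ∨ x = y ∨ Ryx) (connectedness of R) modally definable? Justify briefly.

No — not modally definable

If a class were modally definable it would be closed under disjoint unions (Goldblatt–Thomason).
Take 3 disjoint single-world reflexive frames: each is trivially connected, but their disjoint union has 3 worlds with no edge between distinct components, so it is not connected.
So the class is not modally definable.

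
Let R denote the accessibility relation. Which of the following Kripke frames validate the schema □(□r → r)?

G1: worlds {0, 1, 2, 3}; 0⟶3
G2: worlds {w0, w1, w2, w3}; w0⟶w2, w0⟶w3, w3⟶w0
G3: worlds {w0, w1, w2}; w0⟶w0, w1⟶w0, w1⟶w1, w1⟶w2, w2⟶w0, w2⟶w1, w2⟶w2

G3

This is the axiom for shift-reflexivity; its first-order frame correspondent is ∀x ∀y (Rxy → Ryy).
G1: fails — R03 but not R33.
G2: fails — Rw0w2 but not Rw2w2.
G3: condition met.
Valid on: G3.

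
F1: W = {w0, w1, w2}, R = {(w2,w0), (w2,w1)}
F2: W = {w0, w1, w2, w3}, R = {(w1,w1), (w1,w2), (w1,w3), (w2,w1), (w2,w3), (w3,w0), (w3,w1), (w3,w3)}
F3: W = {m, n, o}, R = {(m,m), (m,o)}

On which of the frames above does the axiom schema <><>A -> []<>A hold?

Frame correspondent (Sahlqvist): forall x forall y forall z ((x R^2 y & xRz) -> exists w (y = w & zRw)) — i.e. a generalized confluence (Geach) condition.
F1: ✓.
F2: fails — w1R²w0, w1Rw1 but no w with w0=w and w1Rw.
F3: fails — mR²m, mRo but no w with m=w and oRw.
Valid on: F1.

F1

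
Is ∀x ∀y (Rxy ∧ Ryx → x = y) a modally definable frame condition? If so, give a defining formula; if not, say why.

If a class were modally definable it would be closed under surjective bounded morphisms (Goldblatt–Thomason).
The 8-cycle (worlds a,b,c,d,e,f,g,h with a→b→c→d→e→f→g→h→a) is antisymmetric. Sending even-indexed worlds to s and odd-indexed worlds to t is a surjective bounded morphism onto the two-world frame with s↔t, which is not antisymmetric.
So no modal formula (or set of formulas) defines exactly the antisymmetric frames.

Not definable by any modal formula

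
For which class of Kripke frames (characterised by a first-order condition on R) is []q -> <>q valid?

Suppose □q→◇q is valid. At any x set V(q)=W. Then □q at x, so ◇q at x, so x has a successor.

seriality: forall x exists y Rxy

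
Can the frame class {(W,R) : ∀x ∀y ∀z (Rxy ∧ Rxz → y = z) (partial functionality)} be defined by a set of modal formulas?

The condition is partial functionality. A defining modal formula is ◇p → □p.
Suppose ◇p→□p is valid. Take Rxy, Rxz and set V(p)={y}. Then ◇p at x, so □p at x, so p at z, i.e. z=y.

Definable; ◇p → □p defines it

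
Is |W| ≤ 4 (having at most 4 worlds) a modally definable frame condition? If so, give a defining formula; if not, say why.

Not modally definable

Modal frame validity is preserved under disjoint unions.
Any modal formula valid on each of 5 disjoint one-world frames is valid on their disjoint union (validity is preserved under disjoint unions). Each one-world frame has |W|=1≤4, but the union has |W|=5.
So no modal formula (or set of formulas) defines exactly the |W|≤4 frames.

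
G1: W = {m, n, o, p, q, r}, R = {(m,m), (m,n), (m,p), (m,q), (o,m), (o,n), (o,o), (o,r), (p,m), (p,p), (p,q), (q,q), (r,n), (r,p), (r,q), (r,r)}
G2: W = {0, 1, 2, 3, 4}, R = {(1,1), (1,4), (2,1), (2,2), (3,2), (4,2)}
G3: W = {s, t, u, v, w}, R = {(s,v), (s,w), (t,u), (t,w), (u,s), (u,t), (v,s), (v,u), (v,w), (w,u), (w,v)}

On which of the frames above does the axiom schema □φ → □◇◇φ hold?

G2, G3

Frame correspondent (Sahlqvist): ∀x ∀z (xRz → ∃w (xRw ∧ zR²w)) — i.e. a generalized confluence (Geach) condition.
G1: fails — mRn but no w with mRw and nR²w.
G2: condition met.
G3: condition met.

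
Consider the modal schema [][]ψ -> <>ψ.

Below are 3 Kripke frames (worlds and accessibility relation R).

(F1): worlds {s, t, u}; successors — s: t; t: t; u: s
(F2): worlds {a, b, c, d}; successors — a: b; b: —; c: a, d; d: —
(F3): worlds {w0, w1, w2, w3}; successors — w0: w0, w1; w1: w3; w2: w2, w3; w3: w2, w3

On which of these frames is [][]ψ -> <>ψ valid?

The schema corresponds to a generalized confluence (Geach) condition: forall x exists w (x R^2 w & xRw).
(F1): fails — at u but no w with uR²w and uRw.
(F2): fails — at a but no w with aR²w and aRw.
(F3): condition met.

(F3)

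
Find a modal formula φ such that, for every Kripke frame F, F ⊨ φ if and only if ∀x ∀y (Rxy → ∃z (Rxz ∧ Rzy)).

□□p → □p

This is density; the standard corresponding axiom is C4: □□p → □p.
Suppose □□p→□p is valid. Take Rxy and set V(p)={w : xR²w}. Then □□p at x, so □p at x, so p at y, i.e. ∃z(Rxz∧Rzy).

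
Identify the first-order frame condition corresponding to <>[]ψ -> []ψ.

This is frame-equivalent to ◇ψ → □◇ψ (substitute ¬ψ for ψ and contrapose).
Suppose ◇ψ→□◇ψ is valid. Take Rxy, Rxz and set V(ψ)={y}. Then ◇ψ at x, so □◇ψ at x, so ◇ψ at z, so some w with Rzw has ψ; w=y, i.e. Rzy. By symmetry of the argument, Ryz.

the Euclidean property: forall x forall y forall z (Rxy & Rxz -> Ryz)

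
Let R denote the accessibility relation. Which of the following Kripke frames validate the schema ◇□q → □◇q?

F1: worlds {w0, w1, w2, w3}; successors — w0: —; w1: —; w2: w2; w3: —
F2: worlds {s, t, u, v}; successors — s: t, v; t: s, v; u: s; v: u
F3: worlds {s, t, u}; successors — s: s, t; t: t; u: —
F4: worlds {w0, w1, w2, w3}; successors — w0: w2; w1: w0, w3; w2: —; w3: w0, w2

This is the axiom for convergence; its first-order frame correspondent is ∀x ∀y ∀z (Rxy ∧ Rxz → ∃w (Ryw ∧ Rzw)).
F1: holds.
F2: fails — Rsv and Rst but v and t have no common successor.
F3: holds.
F4: fails — Rw0w2 and Rw0w2 but w2 and w2 have no common successor.

F1, F3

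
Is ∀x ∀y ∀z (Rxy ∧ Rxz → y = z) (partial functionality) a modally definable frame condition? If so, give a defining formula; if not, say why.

This is a Sahlqvist condition; the CD axiom ◇q → □q defines it.
Suppose ◇q→□q is valid. Take Rxy, Rxz and set V(q)={y}. Then ◇q at x, so □q at x, so q at z, i.e. z=y.

Definable; ◇q → □q defines it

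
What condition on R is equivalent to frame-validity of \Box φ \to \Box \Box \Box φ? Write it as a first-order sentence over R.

\forall x \forall z (x R^3 z \to \exists w (xRw \wedge z = w))

This is a Sahlqvist (Geach-type) schema ◇^0□^1φ → □^3◇^0φ.
Minimal-valuation argument: fix x; take any y with xR^0y and any z with xR^3z. Set V(φ) to the set of worlds R-reachable from y in exactly 1 step. Then □^1φ holds at y, so the antecedent holds at x; validity forces ◇^0φ at z, giving a w with zR^0w and yR^1w.
First-order correspondent: \forall x \forall z (x R^3 z \to \exists w (xRw \wedge z = w)).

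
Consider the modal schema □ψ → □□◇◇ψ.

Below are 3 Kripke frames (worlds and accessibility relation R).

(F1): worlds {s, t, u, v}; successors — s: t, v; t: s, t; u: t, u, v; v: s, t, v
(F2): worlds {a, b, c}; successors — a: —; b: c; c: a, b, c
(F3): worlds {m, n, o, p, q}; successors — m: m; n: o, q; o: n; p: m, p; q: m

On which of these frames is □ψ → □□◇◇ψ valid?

(F1)

The schema corresponds to a generalized confluence (Geach) condition: ∀x ∀z (xR²z → ∃w (xRw ∧ zR²w)).
(F1): ✓.
(F2): fails — bR²a but no w with bRw and aR²w.
(F3): fails — nR²m but no w with nRw and mR²w.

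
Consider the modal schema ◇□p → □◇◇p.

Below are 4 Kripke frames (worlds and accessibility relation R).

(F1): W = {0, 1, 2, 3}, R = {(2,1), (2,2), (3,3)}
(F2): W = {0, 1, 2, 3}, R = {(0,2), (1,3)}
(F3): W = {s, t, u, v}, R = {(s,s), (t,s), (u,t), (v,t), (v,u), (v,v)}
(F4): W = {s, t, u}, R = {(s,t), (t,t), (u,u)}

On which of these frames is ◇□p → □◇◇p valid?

This is the axiom for a generalized confluence (Geach) condition; its first-order frame correspondent is ∀x ∀y ∀z ((xRy ∧ xRz) → ∃w (yRw ∧ zR²w)).
(F1): fails — 2R1, 2R1 but no w with 1Rw and 1R²w.
(F2): fails — 0R2, 0R2 but no w with 2Rw and 2R²w.
(F3): fails — vRu, vRt but no w with uRw and tR²w.
(F4): holds.
Valid on: (F4).

(F4)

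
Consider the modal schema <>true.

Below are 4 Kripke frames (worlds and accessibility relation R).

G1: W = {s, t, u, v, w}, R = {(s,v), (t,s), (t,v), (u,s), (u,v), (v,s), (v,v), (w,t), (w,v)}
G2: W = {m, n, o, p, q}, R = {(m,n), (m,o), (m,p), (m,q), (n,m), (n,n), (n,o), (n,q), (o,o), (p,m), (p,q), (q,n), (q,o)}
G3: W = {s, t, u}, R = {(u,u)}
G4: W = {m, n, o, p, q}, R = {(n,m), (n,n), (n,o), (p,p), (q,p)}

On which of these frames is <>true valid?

The schema corresponds to seriality: forall x exists y Rxy.
G1: condition met.
G2: condition met.
G3: fails — world s has no successor.
G4: fails — world m has no successor.
Valid on: G1, G2.

G1, G2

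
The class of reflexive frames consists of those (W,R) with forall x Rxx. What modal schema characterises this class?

The condition is reflexivity. The T schema □r → r defines it.
Suppose □r→r is valid. At any x set V(r)={w : Rxw}. Then □r holds at x, so r holds at x, i.e. Rxx.

□r → r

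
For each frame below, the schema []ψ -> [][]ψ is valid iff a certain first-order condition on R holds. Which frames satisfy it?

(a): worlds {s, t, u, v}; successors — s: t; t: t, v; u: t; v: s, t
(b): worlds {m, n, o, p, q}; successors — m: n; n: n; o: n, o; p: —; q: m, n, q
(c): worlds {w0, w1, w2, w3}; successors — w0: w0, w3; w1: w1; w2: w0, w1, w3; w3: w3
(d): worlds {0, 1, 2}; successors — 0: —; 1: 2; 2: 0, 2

Frame correspondent (Sahlqvist): forall x forall y forall z (Rxy & Ryz -> Rxz) — i.e. transitivity.
(a): fails — Rtv and Rvs but not Rts.
(b): satisfies the condition.
(c): satisfies the condition.
(d): fails — R12 and R20 but not R10.
Valid on: (b), (c).

(b), (c)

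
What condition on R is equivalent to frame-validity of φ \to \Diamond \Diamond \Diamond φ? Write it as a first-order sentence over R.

\forall x \exists w (x = w \wedge x R^3 w)

This is a Sahlqvist (Geach-type) schema ◇^0□^0φ → □^0◇^3φ.
First-order correspondent: \forall x \exists w (x = w \wedge x R^3 w).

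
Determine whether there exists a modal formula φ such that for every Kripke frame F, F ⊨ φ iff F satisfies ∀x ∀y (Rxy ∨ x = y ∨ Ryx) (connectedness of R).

Any modally definable frame class is closed under disjoint unions.
Take 4 disjoint single-world reflexive frames: each is trivially connected, but their disjoint union has 4 worlds with no edge between distinct components, so it is not connected.
So no modal formula (or set of formulas) defines exactly the connected frames.

No — not modally definable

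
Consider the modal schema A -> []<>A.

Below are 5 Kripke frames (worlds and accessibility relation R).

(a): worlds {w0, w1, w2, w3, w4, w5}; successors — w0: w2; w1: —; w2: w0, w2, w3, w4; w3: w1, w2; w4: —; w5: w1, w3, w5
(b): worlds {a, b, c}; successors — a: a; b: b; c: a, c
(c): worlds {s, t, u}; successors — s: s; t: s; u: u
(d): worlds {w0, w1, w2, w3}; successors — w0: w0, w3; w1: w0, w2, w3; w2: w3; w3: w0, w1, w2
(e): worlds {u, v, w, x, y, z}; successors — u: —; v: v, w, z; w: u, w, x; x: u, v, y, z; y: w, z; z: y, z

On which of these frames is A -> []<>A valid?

none

Frame correspondent (Sahlqvist): forall x forall y (Rxy -> Ryx) — i.e. symmetry.
(a): fails — Rw2w4 but not Rw4w2.
(b): fails — Rca but not Rac.
(c): fails — Rts but not Rst.
(d): fails — Rw1w2 but not Rw2w1.
(e): fails — Rwu but not Ruw.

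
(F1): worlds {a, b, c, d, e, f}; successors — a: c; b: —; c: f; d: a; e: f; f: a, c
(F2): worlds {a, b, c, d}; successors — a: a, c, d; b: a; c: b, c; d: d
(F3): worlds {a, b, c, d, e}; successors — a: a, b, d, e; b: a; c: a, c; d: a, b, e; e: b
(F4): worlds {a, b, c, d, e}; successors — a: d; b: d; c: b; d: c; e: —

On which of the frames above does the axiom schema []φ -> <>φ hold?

(F2), (F3)

This is the axiom for seriality; its first-order frame correspondent is forall x exists y Rxy.
(F1): fails — world b has no successor.
(F2): satisfies the condition.
(F3): satisfies the condition.
(F4): fails — world e has no successor.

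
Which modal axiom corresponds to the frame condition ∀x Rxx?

This is reflexivity; the standard corresponding axiom is T: □q → q.
Suppose □q→q is valid. At any x set V(q)={w : Rxw}. Then □q holds at x, so q holds at x, i.e. Rxx.

□q → q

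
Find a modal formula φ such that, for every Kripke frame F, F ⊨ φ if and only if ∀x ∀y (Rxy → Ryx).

p → □◇p

This is symmetry; the standard corresponding axiom is B: p → □◇p.
Suppose p→□◇p is valid. Take Rxy and set V(p)={x}. Then p at x, so □◇p at x, so ◇p at y, so some z with Ryz has p; z=x, i.e. Ryx.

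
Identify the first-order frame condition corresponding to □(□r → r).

Shift-reflexivity

Suppose □(□r→r) is valid. Take Rxy and set V(r)={w : Ryw}. Then at y, □r holds; since □(□r→r) at x, □r→r at y, so r at y, i.e. Ryy.
The converse is a direct semantic check.
Frame condition: ∀x ∀y (Rxy → Ryy).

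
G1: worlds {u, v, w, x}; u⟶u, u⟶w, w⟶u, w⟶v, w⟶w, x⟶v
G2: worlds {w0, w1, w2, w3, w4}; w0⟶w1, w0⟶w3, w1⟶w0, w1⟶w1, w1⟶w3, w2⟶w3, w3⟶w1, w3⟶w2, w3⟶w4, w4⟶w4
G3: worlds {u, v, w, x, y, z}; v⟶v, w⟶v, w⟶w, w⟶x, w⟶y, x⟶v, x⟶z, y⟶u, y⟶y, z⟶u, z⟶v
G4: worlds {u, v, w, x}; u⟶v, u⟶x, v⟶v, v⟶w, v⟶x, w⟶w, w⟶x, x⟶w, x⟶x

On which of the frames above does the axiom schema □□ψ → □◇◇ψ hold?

G2, G4

This is the axiom for a generalized confluence (Geach) condition; its first-order frame correspondent is ∀x ∀z (xRz → ∃w (xR²w ∧ zR²w)).
G1: fails — wRv but no t with wR²t and vR²t.
G2: satisfies the condition.
G3: fails — yRu but no t with yR²t and uR²t.
G4: satisfies the condition.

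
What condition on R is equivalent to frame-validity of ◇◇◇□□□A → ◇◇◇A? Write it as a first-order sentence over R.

This is a Sahlqvist (Geach-type) schema ◇^3□^3A → □^0◇^3A.
Minimal-valuation argument: fix x; take any y with xR^3y and any z with xR^0z. Set V(A) to the set of worlds R-reachable from y in exactly 3 steps. Then □^3A holds at y, so the antecedent holds at x; validity forces ◇^3A at z, giving a w with zR^3w and yR^3w.
First-order correspondent: ∀x ∀y (xR³y → ∃w (yR³w ∧ xR³w)).

∀x ∀y (xR³y → ∃w (yR³w ∧ xR³w))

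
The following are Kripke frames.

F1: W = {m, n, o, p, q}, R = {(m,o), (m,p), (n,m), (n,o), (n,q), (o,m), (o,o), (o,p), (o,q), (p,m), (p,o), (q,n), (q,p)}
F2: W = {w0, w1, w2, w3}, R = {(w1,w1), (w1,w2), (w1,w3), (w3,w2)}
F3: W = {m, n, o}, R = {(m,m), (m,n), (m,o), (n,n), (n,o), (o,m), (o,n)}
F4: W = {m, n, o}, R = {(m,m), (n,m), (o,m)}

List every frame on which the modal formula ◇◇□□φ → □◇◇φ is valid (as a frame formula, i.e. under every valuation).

This is the axiom for a generalized confluence (Geach) condition; its first-order frame correspondent is ∀x ∀y ∀z ((xR²y ∧ xRz) → ∃w (yR²w ∧ zR²w)).
F1: holds.
F2: fails — w1R²w1, w1Rw2 but no w with w1R²w and w2R²w.
F3: holds.
F4: holds.

F1, F3, F4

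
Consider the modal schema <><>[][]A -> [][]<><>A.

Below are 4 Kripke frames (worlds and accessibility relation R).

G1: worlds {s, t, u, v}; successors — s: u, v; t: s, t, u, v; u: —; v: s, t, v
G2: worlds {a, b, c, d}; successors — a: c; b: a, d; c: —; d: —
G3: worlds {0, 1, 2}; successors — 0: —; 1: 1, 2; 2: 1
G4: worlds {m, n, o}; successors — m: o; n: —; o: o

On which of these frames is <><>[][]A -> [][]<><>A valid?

The schema corresponds to a generalized confluence (Geach) condition: forall x forall y forall z ((x R^2 y & x R^2 z) -> exists w (y R^2 w & z R^2 w)).
G1: fails — tR²s, tR²u but no w with sR²w and uR²w.
G2: fails — bR²c, bR²c but no w with cR²w and cR²w.
G3: holds.
G4: holds.

G3, G4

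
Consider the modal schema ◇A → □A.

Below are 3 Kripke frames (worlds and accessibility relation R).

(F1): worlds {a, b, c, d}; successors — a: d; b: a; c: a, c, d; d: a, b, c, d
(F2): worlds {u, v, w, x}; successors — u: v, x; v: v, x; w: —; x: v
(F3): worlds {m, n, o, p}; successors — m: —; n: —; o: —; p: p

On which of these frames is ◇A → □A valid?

Frame correspondent (Sahlqvist): ∀x ∀y ∀z (Rxy ∧ Rxz → y = z) — i.e. partial functionality.
(F1): fails — c sees both a and c.
(F2): fails — u sees both v and x.
(F3): ✓.
Valid on: (F3).

(F3)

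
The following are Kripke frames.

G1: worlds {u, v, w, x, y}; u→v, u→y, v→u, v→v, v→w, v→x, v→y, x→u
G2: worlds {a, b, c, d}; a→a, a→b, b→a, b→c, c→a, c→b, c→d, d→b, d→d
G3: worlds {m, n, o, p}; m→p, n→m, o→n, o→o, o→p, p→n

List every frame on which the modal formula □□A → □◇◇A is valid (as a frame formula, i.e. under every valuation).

G2

The schema corresponds to a generalized confluence (Geach) condition: ∀x ∀z (xRz → ∃w (xR²w ∧ zR²w)).
G1: fails — uRy but no t with uR²t and yR²t.
G2: ✓.
G3: fails — mRp but no w with mR²w and pR²w.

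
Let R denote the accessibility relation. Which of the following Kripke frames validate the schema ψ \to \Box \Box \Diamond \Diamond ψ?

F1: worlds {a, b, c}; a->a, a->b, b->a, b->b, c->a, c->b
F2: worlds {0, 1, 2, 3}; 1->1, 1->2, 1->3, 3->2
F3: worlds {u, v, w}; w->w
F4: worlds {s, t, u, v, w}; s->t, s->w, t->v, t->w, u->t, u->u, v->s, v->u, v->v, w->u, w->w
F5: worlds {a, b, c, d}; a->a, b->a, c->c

The schema corresponds to a generalized confluence (Geach) condition: \forall x \forall z (x R^2 z \to \exists w (x = w \wedge z R^2 w)).
F1: fails — cR²a but no w with c=w and aR²w.
F2: fails — 1R²2 but no w with 1=w and 2R²w.
F3: condition met.
F4: fails — sR²u but no w* with s=w* and uR²w*.
F5: fails — bR²a but no w with b=w and aR²w.

F3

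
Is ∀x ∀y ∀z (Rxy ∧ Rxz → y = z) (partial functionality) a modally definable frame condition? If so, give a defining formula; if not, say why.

Yes: it is partial functionality, defined by the CD schema ◇p → □p.
Suppose ◇p→□p is valid. Take Rxy, Rxz and set V(p)={y}. Then ◇p at x, so □p at x, so p at z, i.e. z=y.

Definable; ◇p → □p defines it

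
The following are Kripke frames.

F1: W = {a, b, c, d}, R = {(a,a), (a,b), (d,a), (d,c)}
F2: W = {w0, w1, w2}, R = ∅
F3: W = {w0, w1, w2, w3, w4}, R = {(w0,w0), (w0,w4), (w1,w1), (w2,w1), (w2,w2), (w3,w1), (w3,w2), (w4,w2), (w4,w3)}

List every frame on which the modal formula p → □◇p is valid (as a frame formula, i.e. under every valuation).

The schema corresponds to symmetry: ∀x ∀y (Rxy → Ryx).
F1: fails — Rab but not Rba.
F2: condition met.
F3: fails — Rw0w4 but not Rw4w0.
Valid on: F2.

F2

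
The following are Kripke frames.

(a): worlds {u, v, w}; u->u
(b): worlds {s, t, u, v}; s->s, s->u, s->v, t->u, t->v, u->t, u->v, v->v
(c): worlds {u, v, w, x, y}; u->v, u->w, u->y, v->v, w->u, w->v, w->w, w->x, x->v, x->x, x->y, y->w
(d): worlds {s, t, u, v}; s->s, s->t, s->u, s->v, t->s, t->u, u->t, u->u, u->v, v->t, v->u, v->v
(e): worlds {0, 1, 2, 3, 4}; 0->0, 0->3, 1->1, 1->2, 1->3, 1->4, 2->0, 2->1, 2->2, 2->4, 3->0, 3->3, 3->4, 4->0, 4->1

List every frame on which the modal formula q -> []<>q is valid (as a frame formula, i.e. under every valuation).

(a)

Frame correspondent (Sahlqvist): forall x forall y (Rxy -> Ryx) — i.e. symmetry.
(a): holds.
(b): fails — Ruv but not Rvu.
(c): fails — Ruv but not Rvu.
(d): fails — Rvt but not Rtv.
(e): fails — R34 but not R43.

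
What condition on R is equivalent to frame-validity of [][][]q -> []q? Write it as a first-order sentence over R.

forall x forall z (xRz -> exists w (x R^3 w & z = w))

This is a Sahlqvist (Geach-type) schema ◇^0□^3q → □^1◇^0q.
Minimal-valuation argument: fix x; take any y with xR^0y and any z with xR^1z. Set V(q) to the set of worlds R-reachable from y in exactly 3 steps. Then □^3q holds at y, so the antecedent holds at x; validity forces ◇^0q at z, giving a w with zR^0w and yR^3w.
First-order correspondent: forall x forall z (xRz -> exists w (x R^3 w & z = w)).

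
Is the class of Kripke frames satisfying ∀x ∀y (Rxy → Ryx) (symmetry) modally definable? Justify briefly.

This is a Sahlqvist condition; the B axiom r → □◇r defines it.
Suppose r→□◇r is valid. Take Rxy and set V(r)={x}. Then r at x, so □◇r at x, so ◇r at y, so some z with Ryz has r; z=x, i.e. Ryx.

Definable; r → □◇r defines it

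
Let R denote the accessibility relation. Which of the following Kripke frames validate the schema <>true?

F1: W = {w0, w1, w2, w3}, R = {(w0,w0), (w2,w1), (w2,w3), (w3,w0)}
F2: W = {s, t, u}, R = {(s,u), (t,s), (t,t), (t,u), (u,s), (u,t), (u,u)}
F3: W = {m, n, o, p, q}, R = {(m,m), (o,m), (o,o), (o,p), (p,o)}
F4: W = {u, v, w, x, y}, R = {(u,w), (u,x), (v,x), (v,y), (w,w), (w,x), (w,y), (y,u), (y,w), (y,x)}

F2

Frame correspondent (Sahlqvist): forall x exists y Rxy — i.e. seriality.
F1: fails — world w1 has no successor.
F2: holds.
F3: fails — world n has no successor.
F4: fails — world x has no successor.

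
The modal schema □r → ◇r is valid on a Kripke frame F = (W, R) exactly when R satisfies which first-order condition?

Suppose □r→◇r is valid. At any x set V(r)=W. Then □r at x, so ◇r at x, so x has a successor.

seriality: ∀x ∃y Rxy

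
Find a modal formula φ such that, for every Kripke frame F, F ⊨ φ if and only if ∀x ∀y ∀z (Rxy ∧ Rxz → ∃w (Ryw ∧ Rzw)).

This is convergence; the standard corresponding axiom is .2: ◇□p → □◇p.
Suppose ◇□p→□◇p is valid. Take Rxy, Rxz and set V(p)={w : Ryw}. Then □p at y so ◇□p at x, so □◇p at x, so ◇p at z, giving w with Rzw and Ryw.

◇□p → □◇p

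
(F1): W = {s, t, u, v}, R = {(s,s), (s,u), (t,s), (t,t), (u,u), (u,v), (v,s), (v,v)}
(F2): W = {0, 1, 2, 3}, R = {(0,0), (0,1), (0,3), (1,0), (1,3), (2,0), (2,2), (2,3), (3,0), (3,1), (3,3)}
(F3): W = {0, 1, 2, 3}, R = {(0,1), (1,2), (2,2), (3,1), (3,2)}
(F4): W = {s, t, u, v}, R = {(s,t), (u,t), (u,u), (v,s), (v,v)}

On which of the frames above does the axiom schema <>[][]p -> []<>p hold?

(F1), (F2), (F3)

Frame correspondent (Sahlqvist): forall x forall y forall z ((xRy & xRz) -> exists w (y R^2 w & zRw)) — i.e. a generalized confluence (Geach) condition.
(F1): condition met.
(F2): condition met.
(F3): condition met.
(F4): fails — sRt, sRt but no w with tR²w and tRw.
Valid on: (F1), (F2), (F3).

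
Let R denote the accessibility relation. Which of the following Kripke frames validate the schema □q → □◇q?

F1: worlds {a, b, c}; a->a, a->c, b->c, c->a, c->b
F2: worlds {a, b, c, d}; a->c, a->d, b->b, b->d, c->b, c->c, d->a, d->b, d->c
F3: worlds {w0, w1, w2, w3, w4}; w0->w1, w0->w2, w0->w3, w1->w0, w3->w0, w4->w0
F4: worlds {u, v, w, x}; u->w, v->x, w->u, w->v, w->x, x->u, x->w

F2

This is the axiom for a generalized confluence (Geach) condition; its first-order frame correspondent is ∀x ∀z (xRz → ∃w (xRw ∧ zRw)).
F1: fails — bRc but no w with bRw and cRw.
F2: ✓.
F3: fails — w0Rw1 but no w with w0Rw and w1Rw.
F4: fails — uRw but no t with uRt and wRt.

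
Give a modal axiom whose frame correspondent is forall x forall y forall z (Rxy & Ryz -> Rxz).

The condition is transitivity. The 4 schema □r → □□r defines it.
Suppose □r→□□r is valid. Take Rxy, Ryz and set V(r)={w : Rxw}. Then □r at x, so □□r at x, so □r at y, so r at z, i.e. Rxz.

□r → □□r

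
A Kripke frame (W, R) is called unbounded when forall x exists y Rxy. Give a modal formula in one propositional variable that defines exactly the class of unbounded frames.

□p → ◇p

The condition is seriality. The D schema □p → ◇p defines it.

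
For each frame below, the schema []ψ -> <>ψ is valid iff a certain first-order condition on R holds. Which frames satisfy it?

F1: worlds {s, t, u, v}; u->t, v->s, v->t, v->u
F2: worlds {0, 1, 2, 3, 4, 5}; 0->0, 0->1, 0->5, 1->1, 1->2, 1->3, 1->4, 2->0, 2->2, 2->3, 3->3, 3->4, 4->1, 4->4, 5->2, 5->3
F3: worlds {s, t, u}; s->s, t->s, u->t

This is the axiom for seriality; its first-order frame correspondent is forall x exists y Rxy.
F1: fails — world s has no successor.
F2: satisfies the condition.
F3: satisfies the condition.
Valid on: F2, F3.

F2, F3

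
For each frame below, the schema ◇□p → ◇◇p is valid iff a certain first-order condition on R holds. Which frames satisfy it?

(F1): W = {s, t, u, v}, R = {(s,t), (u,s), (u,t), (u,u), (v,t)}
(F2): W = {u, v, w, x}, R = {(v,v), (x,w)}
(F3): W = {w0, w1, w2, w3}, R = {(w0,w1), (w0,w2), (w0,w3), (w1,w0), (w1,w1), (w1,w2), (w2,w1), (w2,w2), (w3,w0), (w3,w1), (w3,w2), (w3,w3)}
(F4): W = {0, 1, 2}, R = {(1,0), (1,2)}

The schema corresponds to a generalized confluence (Geach) condition: ∀x ∀y (xRy → ∃w (yRw ∧ xR²w)).
(F1): fails — sRt but no w with tRw and sR²w.
(F2): fails — xRw but no t with wRt and xR²t.
(F3): holds.
(F4): fails — 1R0 but no w with 0Rw and 1R²w.

(F3)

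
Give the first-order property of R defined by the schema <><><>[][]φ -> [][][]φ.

This is a Sahlqvist (Geach-type) schema ◇^3□^2φ → □^3◇^0φ.
Minimal-valuation argument: fix x; take any y with xR^3y and any z with xR^3z. Set V(φ) to the set of worlds R-reachable from y in exactly 2 steps. Then □^2φ holds at y, so the antecedent holds at x; validity forces ◇^0φ at z, giving a w with zR^0w and yR^2w.
First-order correspondent: forall x forall y forall z ((x R^3 y & x R^3 z) -> exists w (y R^2 w & z = w)).

forall x forall y forall z ((x R^3 y & x R^3 z) -> exists w (y R^2 w & z = w))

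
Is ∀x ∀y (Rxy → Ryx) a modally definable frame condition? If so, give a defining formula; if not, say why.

Yes, by r → □◇r

Yes: it is symmetry, defined by the B schema r → □◇r.
Suppose r→□◇r is valid. Take Rxy and set V(r)={x}. Then r at x, so □◇r at x, so ◇r at y, so some z with Ryz has r; z=x, i.e. Ryx.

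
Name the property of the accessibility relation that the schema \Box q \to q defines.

Reflexivity

Suppose □q→q is valid. At any x set V(q)={w : Rxw}. Then □q holds at x, so q holds at x, i.e. Rxx.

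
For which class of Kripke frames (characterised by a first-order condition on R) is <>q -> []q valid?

Suppose ◇q→□q is valid. Take Rxy, Rxz and set V(q)={y}. Then ◇q at x, so □q at x, so q at z, i.e. z=y.
Conversely, any frame satisfying forall x forall y forall z (Rxy & Rxz -> y = z) validates the schema.
Frame condition: forall x forall y forall z (Rxy & Rxz -> y = z).

Partial functionality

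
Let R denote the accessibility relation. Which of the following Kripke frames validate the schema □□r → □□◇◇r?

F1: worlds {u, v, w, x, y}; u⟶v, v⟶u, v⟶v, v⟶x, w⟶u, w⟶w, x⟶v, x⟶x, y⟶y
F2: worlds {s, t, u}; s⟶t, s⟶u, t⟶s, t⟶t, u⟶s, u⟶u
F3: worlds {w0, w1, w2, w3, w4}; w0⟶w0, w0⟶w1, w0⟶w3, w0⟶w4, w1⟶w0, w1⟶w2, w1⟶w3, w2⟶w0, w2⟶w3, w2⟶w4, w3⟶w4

The schema corresponds to a generalized confluence (Geach) condition: ∀x ∀z (xR²z → ∃w (xR²w ∧ zR²w)).
F1: holds.
F2: holds.
F3: fails — w0R²w3 but no w with w0R²w and w3R²w.
Valid on: F1, F2.

F1, F2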